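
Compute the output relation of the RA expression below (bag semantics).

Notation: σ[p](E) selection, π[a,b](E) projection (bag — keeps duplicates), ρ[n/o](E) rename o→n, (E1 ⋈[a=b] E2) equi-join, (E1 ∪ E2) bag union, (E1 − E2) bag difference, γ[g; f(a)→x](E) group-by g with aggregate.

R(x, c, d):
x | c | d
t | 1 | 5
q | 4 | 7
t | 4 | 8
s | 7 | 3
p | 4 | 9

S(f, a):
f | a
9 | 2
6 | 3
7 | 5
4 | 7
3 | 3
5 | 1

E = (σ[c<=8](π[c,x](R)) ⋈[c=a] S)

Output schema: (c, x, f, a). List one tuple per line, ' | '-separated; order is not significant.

Stepwise |·|:
  R → 5
  π[c,x](R) → 5
  σ[c<=8](π[c,x](R)) → 5
  S → 6
  (σ[c<=8](π[c,x](R)) ⋈[c=a] S) → 2

== RESULT ==
c | x | f | a
1 | t | 5 | 1
7 | s | 4 | 7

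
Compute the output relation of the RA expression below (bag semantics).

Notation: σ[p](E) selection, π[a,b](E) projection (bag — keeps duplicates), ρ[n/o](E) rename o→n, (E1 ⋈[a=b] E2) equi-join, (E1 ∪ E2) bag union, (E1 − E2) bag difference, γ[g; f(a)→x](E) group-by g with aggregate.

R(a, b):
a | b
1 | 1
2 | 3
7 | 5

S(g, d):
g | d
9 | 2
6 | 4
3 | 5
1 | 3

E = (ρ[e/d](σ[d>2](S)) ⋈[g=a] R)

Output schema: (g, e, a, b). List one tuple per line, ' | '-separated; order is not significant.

Row counts bottom-up:
  S → 4
  σ[d>2](S) → 3
  ρ[e/d](σ[d>2](S)) → 3
  R → 3
  (ρ[e/d](σ[d>2](S)) ⋈[g=a] R) → 1

== RESULT ==
g | e | a | b
1 | 3 | 1 | 1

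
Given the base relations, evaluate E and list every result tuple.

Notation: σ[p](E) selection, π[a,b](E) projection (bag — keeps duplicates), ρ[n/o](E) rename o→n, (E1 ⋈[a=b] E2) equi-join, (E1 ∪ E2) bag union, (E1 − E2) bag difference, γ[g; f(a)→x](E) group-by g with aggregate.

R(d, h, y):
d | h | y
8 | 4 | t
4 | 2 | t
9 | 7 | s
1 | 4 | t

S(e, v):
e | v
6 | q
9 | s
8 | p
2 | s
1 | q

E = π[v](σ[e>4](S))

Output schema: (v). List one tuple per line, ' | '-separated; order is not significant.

Row counts bottom-up:
  S → 5
  σ[e>4](S) → 3
  π[v](σ[e>4](S)) → 3

== RESULT ==
v
p
q
s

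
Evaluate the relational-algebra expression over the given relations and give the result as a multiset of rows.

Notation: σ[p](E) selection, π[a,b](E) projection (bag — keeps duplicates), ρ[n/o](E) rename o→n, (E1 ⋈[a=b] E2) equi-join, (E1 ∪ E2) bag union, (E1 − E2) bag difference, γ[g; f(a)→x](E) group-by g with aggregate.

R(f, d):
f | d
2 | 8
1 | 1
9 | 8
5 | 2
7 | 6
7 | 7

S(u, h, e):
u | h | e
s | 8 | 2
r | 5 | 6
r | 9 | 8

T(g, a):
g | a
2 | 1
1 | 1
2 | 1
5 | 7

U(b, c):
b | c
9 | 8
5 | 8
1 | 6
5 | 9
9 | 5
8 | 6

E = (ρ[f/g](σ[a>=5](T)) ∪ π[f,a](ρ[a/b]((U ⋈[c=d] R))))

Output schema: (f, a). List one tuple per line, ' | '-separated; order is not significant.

Row counts bottom-up:
  T → 4
  σ[a>=5](T) → 1
  ρ[f/g](σ[a>=5](T)) → 1
  U → 6
  R → 6
  (U ⋈[c=d] R) → 6
  ρ[a/b]((U ⋈[c=d] R)) → 6
  π[f,a](ρ[a/b]((U ⋈[c=d] R))) → 6
  (ρ[f/g](σ[a>=5](T)) ∪ π[f,a](ρ[a/b]((U ⋈[c=d] R)))) → 7

== RESULT ==
f | a
2 | 5
2 | 9
5 | 7
7 | 1
7 | 8
9 | 5
9 | 9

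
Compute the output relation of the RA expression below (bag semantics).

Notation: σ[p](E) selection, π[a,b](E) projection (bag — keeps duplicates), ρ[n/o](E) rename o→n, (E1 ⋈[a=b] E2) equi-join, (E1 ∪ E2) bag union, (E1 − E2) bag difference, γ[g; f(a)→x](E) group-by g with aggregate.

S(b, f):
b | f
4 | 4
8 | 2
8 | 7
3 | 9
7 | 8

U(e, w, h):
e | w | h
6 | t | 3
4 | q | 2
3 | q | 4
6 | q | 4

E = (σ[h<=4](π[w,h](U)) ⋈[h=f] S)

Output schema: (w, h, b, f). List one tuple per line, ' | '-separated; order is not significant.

Stepwise |·|:
  U → 4
  π[w,h](U) → 4
  σ[h<=4](π[w,h](U)) → 4
  S → 5
  (σ[h<=4](π[w,h](U)) ⋈[h=f] S) → 3

== RESULT ==
w | h | b | f
q | 2 | 8 | 2
q | 4 | 4 | 4
q | 4 | 4 | 4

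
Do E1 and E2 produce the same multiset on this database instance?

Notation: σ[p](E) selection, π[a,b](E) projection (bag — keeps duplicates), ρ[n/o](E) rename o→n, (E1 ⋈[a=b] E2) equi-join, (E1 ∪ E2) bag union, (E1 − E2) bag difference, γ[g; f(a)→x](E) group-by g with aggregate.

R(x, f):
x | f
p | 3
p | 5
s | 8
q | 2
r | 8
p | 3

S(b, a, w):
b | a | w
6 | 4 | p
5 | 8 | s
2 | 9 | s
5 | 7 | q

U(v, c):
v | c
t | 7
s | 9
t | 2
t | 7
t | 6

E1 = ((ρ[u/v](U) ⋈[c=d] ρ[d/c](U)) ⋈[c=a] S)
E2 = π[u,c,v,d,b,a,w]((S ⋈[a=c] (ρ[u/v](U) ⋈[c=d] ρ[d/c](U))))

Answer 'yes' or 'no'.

E1 row counts bottom-up:
  U → 5
  ρ[u/v](U) → 5
  U → 5
  ρ[d/c](U) → 5
  (ρ[u/v](U) ⋈[c=d] ρ[d/c](U)) → 7
  S → 4
  ((ρ[u/v](U) ⋈[c=d] ρ[d/c](U)) ⋈[c=a] S) → 5
E2 row counts bottom-up:
  S → 4
  U → 5
  ρ[u/v](U) → 5
  U → 5
  ρ[d/c](U) → 5
  (ρ[u/v](U) ⋈[c=d] ρ[d/c](U)) → 7
  (S ⋈[a=c] (ρ[u/v](U) ⋈[c=d] ρ[d/c](U))) → 5
  π[u,c,v,d,b,a,w]((S ⋈[a=c] (ρ[u/v](U) ⋈[c=d] ρ[d/c](U)))) → 5

E1 and E2 produce the same multiset:
u | c | v | d | b | a | w
s | 9 | s | 9 | 2 | 9 | s
t | 7 | t | 7 | 5 | 7 | q
t | 7 | t | 7 | 5 | 7 | q
t | 7 | t | 7 | 5 | 7 | q
t | 7 | t | 7 | 5 | 7 | q

yes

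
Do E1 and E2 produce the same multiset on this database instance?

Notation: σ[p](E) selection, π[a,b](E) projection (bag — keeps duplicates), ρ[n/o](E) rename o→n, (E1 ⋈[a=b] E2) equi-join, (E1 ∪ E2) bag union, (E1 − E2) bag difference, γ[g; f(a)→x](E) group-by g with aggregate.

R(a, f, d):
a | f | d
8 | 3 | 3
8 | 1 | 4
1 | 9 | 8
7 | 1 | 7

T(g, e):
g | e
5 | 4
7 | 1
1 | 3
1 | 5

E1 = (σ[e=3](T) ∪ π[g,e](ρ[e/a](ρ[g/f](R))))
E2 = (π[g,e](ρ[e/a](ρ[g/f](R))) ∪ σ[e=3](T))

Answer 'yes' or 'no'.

E1 per-node cardinality:
  T → 4
  σ[e=3](T) → 1
  R → 4
  ρ[g/f](R) → 4
  ρ[e/a](ρ[g/f](R)) → 4
  π[g,e](ρ[e/a](ρ[g/f](R))) → 4
  (σ[e=3](T) ∪ π[g,e](ρ[e/a](ρ[g/f](R)))) → 5
E2 per-node cardinality:
  R → 4
  ρ[g/f](R) → 4
  ρ[e/a](ρ[g/f](R)) → 4
  π[g,e](ρ[e/a](ρ[g/f](R))) → 4
  T → 4
  σ[e=3](T) → 1
  (π[g,e](ρ[e/a](ρ[g/f](R))) ∪ σ[e=3](T)) → 5

E1 and E2 produce the same multiset:
g | e
1 | 3
1 | 7
1 | 8
3 | 8
9 | 1

yes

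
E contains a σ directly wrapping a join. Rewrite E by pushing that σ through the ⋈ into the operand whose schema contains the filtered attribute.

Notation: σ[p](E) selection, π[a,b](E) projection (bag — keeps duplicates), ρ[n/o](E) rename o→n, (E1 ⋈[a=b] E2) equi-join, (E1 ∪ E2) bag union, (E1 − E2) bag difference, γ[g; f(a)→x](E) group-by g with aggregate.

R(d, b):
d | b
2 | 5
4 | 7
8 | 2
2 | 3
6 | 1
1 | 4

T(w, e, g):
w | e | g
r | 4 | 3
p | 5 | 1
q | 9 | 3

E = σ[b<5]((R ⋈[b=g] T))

σ filters on b, owned by the left side.
E' = (σ[b<5](R) ⋈[b=g] T)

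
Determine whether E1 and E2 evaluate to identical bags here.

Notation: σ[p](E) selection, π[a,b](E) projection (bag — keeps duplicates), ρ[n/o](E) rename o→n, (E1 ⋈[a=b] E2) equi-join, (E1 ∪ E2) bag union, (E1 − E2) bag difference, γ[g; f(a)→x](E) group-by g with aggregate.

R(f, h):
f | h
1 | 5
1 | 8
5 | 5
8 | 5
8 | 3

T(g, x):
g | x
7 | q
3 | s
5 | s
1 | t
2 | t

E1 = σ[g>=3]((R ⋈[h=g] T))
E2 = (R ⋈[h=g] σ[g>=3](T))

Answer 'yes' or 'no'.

E1 row counts bottom-up:
  R → 5
  T → 5
  (R ⋈[h=g] T) → 4
  σ[g>=3]((R ⋈[h=g] T)) → 4
E2 row counts bottom-up:
  R → 5
  T → 5
  σ[g>=3](T) → 3
  (R ⋈[h=g] σ[g>=3](T)) → 4

E1 and E2 produce the same multiset:
f | h | g | x
1 | 5 | 5 | s
5 | 5 | 5 | s
8 | 3 | 3 | s
8 | 5 | 5 | s

yes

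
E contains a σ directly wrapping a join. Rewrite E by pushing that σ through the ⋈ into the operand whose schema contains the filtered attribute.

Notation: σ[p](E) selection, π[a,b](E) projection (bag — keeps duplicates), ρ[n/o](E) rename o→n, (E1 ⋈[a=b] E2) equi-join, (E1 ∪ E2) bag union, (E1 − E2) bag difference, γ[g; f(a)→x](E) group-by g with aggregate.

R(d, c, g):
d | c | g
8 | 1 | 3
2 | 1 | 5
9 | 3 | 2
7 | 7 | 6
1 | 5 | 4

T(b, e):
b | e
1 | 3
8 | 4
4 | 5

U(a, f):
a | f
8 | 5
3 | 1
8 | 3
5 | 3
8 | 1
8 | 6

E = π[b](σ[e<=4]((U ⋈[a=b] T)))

σ filters on e, owned by the right side.
E' = π[b]((U ⋈[a=b] σ[e<=4](T)))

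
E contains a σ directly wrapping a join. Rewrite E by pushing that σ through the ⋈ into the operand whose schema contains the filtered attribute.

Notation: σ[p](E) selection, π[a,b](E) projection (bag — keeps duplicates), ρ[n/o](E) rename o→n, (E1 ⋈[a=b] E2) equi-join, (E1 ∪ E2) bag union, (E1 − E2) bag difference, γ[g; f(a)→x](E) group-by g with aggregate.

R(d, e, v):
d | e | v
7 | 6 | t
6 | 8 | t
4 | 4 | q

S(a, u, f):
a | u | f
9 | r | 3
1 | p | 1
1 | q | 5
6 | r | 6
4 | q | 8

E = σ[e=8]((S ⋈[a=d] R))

σ filters on e, owned by the right side.
E' = (S ⋈[a=d] σ[e=8](R))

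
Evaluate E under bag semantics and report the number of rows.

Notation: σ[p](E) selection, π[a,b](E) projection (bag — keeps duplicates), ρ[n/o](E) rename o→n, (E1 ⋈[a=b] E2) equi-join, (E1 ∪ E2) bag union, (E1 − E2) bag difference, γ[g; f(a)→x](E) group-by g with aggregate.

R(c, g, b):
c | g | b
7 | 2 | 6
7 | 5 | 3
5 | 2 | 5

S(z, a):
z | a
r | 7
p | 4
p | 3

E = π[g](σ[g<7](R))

Subexpression sizes:
  R → 3
  σ[g<7](R) → 3
  π[g](σ[g<7](R)) → 3

|E| = 3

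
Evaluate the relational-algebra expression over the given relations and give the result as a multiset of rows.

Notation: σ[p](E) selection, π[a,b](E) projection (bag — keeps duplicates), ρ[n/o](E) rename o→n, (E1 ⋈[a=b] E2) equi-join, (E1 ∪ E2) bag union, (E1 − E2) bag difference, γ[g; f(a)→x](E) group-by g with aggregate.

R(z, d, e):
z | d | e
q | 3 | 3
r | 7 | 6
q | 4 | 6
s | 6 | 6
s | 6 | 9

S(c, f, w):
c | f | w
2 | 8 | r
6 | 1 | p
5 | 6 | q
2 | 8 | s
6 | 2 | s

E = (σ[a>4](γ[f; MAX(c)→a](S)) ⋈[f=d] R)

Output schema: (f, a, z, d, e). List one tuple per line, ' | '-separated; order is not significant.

Subexpression sizes:
  S → 5
  γ[f; MAX(c)→a](S) → 4
  σ[a>4](γ[f; MAX(c)→a](S)) → 3
  R → 5
  (σ[a>4](γ[f; MAX(c)→a](S)) ⋈[f=d] R) → 2

== RESULT ==
f | a | z | d | e
6 | 5 | s | 6 | 6
6 | 5 | s | 6 | 9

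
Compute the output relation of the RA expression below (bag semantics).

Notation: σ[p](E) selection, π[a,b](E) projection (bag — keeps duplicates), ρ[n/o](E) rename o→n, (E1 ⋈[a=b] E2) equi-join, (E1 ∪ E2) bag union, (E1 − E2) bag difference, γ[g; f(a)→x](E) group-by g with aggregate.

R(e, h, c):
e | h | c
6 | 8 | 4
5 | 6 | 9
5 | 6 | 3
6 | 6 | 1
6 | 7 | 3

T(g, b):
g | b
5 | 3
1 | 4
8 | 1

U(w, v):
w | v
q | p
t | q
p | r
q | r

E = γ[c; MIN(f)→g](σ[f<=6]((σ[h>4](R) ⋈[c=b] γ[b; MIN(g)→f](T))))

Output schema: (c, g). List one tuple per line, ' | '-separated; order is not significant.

Subexpression sizes:
  R → 5
  σ[h>4](R) → 5
  T → 3
  γ[b; MIN(g)→f](T) → 3
  (σ[h>4](R) ⋈[c=b] γ[b; MIN(g)→f](T)) → 4
  σ[f<=6]((σ[h>4](R) ⋈[c=b] γ[b; MIN(g)→f](T))) → 3
  γ[c; MIN(f)→g](σ[f<=6]((σ[h>4](R) ⋈[c=b] γ[b; MIN(g)→f](T)))) → 2

== RESULT ==
c | g
3 | 5
4 | 1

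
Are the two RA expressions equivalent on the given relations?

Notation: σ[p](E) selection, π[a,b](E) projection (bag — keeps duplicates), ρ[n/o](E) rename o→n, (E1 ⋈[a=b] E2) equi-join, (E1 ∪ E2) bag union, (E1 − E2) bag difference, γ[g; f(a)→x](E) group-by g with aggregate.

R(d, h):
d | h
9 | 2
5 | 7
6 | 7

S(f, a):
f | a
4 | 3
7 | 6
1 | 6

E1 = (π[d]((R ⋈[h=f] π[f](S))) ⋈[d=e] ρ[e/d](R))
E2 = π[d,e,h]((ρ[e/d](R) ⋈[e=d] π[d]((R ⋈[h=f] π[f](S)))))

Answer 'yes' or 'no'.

E1 stepwise |·|:
  R → 3
  S → 3
  π[f](S) → 3
  (R ⋈[h=f] π[f](S)) → 2
  π[d]((R ⋈[h=f] π[f](S))) → 2
  R → 3
  ρ[e/d](R) → 3
  (π[d]((R ⋈[h=f] π[f](S))) ⋈[d=e] ρ[e/d](R)) → 2
E2 stepwise |·|:
  R → 3
  ρ[e/d](R) → 3
  R → 3
  S → 3
  π[f](S) → 3
  (R ⋈[h=f] π[f](S)) → 2
  π[d]((R ⋈[h=f] π[f](S))) → 2
  (ρ[e/d](R) ⋈[e=d] π[d]((R ⋈[h=f] π[f](S)))) → 2
  π[d,e,h]((ρ[e/d](R) ⋈[e=d] π[d]((R ⋈[h=f] π[f](S))))) → 2

E1 and E2 produce the same multiset:
d | e | h
5 | 5 | 7
6 | 6 | 7

yes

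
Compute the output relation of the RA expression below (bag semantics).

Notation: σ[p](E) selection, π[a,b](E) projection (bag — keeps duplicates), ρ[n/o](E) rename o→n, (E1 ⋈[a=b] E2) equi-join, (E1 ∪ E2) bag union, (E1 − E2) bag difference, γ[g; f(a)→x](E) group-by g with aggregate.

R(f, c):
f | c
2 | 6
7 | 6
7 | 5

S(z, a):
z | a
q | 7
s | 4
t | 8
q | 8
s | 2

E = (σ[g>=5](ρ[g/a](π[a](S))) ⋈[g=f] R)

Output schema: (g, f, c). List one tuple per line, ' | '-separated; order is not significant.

Stepwise |·|:
  S → 5
  π[a](S) → 5
  ρ[g/a](π[a](S)) → 5
  σ[g>=5](ρ[g/a](π[a](S))) → 3
  R → 3
  (σ[g>=5](ρ[g/a](π[a](S))) ⋈[g=f] R) → 2

== RESULT ==
g | f | c
7 | 7 | 5
7 | 7 | 6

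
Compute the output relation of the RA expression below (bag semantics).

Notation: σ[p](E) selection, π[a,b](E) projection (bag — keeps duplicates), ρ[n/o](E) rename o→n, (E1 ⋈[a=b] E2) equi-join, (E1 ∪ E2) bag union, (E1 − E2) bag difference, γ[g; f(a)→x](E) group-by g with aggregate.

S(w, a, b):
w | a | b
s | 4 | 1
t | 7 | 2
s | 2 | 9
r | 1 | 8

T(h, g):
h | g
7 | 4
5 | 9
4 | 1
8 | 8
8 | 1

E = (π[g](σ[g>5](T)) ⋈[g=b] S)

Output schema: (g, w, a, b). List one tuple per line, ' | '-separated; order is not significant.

Per-node cardinality:
  T → 5
  σ[g>5](T) → 2
  π[g](σ[g>5](T)) → 2
  S → 4
  (π[g](σ[g>5](T)) ⋈[g=b] S) → 2

== RESULT ==
g | w | a | b
8 | r | 1 | 8
9 | s | 2 | 9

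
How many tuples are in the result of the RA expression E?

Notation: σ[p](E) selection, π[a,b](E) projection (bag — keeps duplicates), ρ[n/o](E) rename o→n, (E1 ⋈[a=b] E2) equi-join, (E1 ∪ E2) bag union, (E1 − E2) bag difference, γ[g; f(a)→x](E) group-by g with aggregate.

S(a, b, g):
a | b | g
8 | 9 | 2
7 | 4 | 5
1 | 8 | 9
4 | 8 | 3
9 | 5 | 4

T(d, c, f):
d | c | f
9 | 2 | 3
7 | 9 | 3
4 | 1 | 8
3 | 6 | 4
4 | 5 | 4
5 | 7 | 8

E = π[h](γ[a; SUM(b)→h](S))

Per-node cardinality:
  S → 5
  γ[a; SUM(b)→h](S) → 5
  π[h](γ[a; SUM(b)→h](S)) → 5

|E| = 5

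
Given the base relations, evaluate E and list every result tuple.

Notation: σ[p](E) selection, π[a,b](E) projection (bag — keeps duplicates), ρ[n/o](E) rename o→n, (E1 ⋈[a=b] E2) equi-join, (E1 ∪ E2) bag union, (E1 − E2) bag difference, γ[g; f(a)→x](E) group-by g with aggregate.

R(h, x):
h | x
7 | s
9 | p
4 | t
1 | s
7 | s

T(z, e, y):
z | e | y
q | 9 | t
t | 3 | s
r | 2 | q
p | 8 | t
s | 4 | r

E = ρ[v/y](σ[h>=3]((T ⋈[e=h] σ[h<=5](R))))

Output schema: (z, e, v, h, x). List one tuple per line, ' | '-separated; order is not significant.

Per-node cardinality:
  T → 5
  R → 5
  σ[h<=5](R) → 2
  (T ⋈[e=h] σ[h<=5](R)) → 1
  σ[h>=3]((T ⋈[e=h] σ[h<=5](R))) → 1
  ρ[v/y](σ[h>=3]((T ⋈[e=h] σ[h<=5](R)))) → 1

== RESULT ==
z | e | v | h | x
s | 4 | r | 4 | t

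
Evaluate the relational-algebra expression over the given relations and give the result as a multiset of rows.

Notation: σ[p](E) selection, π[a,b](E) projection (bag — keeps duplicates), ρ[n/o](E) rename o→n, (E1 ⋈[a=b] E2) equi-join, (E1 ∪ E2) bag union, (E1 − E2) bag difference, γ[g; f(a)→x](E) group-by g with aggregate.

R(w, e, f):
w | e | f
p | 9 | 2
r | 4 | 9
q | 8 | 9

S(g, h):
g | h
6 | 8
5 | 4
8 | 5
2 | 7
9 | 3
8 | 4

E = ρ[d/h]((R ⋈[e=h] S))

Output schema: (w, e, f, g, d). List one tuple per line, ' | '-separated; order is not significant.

Row counts bottom-up:
  R → 3
  S → 6
  (R ⋈[e=h] S) → 3
  ρ[d/h]((R ⋈[e=h] S)) → 3

== RESULT ==
w | e | f | g | d
q | 8 | 9 | 6 | 8
r | 4 | 9 | 5 | 4
r | 4 | 9 | 8 | 4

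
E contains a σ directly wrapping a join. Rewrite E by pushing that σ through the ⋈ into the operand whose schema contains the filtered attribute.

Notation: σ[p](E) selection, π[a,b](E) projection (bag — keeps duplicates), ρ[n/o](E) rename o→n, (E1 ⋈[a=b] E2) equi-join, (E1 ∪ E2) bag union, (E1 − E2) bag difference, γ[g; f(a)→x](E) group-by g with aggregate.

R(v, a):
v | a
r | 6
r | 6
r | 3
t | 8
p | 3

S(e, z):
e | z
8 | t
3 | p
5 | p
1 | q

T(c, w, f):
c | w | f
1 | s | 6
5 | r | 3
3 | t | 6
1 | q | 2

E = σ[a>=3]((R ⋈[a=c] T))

σ filters on a, owned by the left side.
E' = (σ[a>=3](R) ⋈[a=c] T)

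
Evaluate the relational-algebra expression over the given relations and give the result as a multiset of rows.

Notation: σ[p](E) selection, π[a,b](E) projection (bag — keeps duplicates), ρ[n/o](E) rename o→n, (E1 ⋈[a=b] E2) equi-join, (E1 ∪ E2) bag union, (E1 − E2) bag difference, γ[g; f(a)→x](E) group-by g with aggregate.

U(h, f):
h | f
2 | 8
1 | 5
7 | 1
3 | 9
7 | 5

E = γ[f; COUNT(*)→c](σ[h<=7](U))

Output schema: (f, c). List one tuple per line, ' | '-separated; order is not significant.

Row counts bottom-up:
  U → 5
  σ[h<=7](U) → 5
  γ[f; COUNT(*)→c](σ[h<=7](U)) → 4

== RESULT ==
f | c
1 | 1
5 | 2
8 | 1
9 | 1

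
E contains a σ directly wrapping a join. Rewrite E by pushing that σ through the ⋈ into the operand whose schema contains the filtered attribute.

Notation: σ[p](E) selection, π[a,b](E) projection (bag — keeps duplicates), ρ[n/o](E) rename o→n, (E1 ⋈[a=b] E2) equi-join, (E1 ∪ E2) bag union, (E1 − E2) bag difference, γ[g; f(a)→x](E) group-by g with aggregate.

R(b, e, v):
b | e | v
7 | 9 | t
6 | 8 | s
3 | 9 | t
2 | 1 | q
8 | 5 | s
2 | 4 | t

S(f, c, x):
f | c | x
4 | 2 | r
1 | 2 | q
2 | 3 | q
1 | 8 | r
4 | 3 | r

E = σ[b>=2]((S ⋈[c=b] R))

σ filters on b, owned by the right side.
E' = (S ⋈[c=b] σ[b>=2](R))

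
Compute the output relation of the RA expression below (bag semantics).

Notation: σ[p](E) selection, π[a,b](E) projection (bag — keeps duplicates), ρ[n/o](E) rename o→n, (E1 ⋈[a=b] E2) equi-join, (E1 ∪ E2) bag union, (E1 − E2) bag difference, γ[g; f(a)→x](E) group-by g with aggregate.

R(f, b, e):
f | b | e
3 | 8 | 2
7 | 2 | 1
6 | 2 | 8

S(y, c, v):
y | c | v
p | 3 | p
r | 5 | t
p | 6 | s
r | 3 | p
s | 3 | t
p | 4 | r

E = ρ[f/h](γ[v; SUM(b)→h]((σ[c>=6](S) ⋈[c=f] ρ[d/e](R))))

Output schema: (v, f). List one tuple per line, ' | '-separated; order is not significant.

Row counts bottom-up:
  S → 6
  σ[c>=6](S) → 1
  R → 3
  ρ[d/e](R) → 3
  (σ[c>=6](S) ⋈[c=f] ρ[d/e](R)) → 1
  γ[v; SUM(b)→h]((σ[c>=6](S) ⋈[c=f] ρ[d/e](R))) → 1
  ρ[f/h](γ[v; SUM(b)→h]((σ[c>=6](S) ⋈[c=f] ρ[d/e](R)))) → 1

== RESULT ==
v | f
s | 2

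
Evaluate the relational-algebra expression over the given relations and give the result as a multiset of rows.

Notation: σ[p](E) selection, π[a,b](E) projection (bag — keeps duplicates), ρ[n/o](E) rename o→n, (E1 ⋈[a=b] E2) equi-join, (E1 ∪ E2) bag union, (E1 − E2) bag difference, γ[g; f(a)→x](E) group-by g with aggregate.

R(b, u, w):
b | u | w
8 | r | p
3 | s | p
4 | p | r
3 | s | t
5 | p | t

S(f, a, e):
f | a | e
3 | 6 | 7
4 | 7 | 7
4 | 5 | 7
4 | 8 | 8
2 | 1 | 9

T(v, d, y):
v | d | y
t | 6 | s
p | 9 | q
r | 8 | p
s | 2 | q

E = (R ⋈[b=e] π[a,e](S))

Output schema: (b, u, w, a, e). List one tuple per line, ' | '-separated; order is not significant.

Stepwise |·|:
  R → 5
  S → 5
  π[a,e](S) → 5
  (R ⋈[b=e] π[a,e](S)) → 1

== RESULT ==
b | u | w | a | e
8 | r | p | 8 | 8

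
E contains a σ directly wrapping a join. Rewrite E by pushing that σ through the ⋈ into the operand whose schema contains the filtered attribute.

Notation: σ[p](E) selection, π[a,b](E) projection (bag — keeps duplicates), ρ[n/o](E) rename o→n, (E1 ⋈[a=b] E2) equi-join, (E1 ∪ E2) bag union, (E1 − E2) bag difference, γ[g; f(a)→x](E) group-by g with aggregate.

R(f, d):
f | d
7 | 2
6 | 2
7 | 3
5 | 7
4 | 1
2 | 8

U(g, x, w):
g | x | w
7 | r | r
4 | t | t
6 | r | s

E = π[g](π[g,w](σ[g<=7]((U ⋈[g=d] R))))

σ filters on g, owned by the left side.
E' = π[g](π[g,w]((σ[g<=7](U) ⋈[g=d] R)))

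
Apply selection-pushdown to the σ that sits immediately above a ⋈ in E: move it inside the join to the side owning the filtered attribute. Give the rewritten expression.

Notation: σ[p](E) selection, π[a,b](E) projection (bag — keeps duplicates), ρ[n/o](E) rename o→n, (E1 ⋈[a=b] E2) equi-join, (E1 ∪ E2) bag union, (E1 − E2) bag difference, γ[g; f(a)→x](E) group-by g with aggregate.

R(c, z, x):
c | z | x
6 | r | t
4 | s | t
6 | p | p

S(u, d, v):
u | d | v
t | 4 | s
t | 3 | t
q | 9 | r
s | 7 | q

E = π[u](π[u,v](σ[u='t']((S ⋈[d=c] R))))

σ filters on u, owned by the left side.
E' = π[u](π[u,v]((σ[u='t'](S) ⋈[d=c] R)))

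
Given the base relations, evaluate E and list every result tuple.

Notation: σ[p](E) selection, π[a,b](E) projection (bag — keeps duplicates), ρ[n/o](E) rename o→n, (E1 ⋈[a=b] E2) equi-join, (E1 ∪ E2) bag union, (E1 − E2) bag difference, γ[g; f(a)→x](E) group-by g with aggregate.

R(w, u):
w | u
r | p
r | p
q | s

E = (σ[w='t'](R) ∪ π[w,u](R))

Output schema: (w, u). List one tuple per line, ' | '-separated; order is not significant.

Stepwise |·|:
  R → 3
  σ[w='t'](R) → 0
  R → 3
  π[w,u](R) → 3
  (σ[w='t'](R) ∪ π[w,u](R)) → 3

== RESULT ==
w | u
q | s
r | p
r | p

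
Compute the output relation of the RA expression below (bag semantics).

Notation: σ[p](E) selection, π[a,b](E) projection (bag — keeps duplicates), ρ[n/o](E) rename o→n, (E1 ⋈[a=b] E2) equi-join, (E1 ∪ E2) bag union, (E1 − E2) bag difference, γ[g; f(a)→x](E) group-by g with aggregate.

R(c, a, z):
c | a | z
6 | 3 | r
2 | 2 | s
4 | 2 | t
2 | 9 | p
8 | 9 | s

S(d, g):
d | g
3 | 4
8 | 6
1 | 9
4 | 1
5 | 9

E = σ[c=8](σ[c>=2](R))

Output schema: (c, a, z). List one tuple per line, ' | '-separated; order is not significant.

Per-node cardinality:
  R → 5
  σ[c>=2](R) → 5
  σ[c=8](σ[c>=2](R)) → 1

== RESULT ==
c | a | z
8 | 9 | s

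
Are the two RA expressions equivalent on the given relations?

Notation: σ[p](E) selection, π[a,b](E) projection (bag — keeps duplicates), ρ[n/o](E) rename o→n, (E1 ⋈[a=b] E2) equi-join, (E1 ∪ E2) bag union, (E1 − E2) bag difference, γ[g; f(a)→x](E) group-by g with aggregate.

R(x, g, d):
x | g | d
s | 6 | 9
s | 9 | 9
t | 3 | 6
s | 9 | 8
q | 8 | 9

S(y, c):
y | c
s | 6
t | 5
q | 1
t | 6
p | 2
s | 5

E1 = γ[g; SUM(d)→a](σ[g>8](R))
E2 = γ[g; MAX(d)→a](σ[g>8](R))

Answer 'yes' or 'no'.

E1 per-node cardinality:
  R → 5
  σ[g>8](R) → 2
  γ[g; SUM(d)→a](σ[g>8](R)) → 1
E2 per-node cardinality:
  R → 5
  σ[g>8](R) → 2
  γ[g; MAX(d)→a](σ[g>8](R)) → 1

E1 result:
g | a
9 | 17
E2 result:
g | a
9 | 9
Witness: (9, 17) appears 1× in E1 but 0× in E2.

no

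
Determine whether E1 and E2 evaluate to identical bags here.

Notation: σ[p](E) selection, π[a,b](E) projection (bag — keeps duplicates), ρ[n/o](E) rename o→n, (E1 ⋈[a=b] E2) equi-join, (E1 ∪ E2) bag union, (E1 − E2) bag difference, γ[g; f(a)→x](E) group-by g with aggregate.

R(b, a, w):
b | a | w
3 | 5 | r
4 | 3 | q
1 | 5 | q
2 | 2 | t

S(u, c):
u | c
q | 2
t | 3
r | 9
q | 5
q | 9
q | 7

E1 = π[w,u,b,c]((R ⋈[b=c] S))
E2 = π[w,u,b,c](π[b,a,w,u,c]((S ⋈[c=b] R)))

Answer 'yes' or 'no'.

E1 stepwise |·|:
  R → 4
  S → 6
  (R ⋈[b=c] S) → 2
  π[w,u,b,c]((R ⋈[b=c] S)) → 2
E2 stepwise |·|:
  S → 6
  R → 4
  (S ⋈[c=b] R) → 2
  π[b,a,w,u,c]((S ⋈[c=b] R)) → 2
  π[w,u,b,c](π[b,a,w,u,c]((S ⋈[c=b] R))) → 2

E1 and E2 produce the same multiset:
w | u | b | c
r | t | 3 | 3
t | q | 2 | 2

yes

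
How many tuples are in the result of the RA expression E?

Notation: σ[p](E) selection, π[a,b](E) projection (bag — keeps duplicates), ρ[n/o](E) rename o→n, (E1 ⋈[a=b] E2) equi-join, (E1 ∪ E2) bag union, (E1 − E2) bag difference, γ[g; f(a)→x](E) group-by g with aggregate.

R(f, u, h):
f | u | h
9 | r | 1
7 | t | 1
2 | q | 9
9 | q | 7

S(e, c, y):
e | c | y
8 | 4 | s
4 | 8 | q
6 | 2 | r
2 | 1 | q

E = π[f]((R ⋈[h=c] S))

Per-node cardinality:
  R → 4
  S → 4
  (R ⋈[h=c] S) → 2
  π[f]((R ⋈[h=c] S)) → 2

|E| = 2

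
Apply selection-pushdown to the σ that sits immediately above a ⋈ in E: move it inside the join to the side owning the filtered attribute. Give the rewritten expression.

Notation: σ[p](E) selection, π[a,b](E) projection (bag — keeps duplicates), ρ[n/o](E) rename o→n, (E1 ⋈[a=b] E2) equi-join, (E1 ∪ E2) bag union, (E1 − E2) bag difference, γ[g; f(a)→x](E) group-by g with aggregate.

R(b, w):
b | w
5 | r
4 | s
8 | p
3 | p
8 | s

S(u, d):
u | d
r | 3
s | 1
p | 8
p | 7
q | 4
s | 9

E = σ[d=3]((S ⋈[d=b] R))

σ filters on d, owned by the left side.
E' = (σ[d=3](S) ⋈[d=b] R)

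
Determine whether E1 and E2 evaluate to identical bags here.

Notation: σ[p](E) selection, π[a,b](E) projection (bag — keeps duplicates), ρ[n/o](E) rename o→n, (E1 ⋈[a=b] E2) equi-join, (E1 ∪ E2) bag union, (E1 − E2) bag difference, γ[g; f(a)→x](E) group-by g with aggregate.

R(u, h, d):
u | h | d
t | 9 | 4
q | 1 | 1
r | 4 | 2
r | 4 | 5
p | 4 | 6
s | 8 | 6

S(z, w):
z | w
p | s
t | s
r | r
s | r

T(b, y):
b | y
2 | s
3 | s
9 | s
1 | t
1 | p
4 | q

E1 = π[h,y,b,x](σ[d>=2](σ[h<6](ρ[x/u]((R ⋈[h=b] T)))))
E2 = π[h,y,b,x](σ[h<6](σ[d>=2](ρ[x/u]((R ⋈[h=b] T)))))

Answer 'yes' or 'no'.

E1 per-node cardinality:
  R → 6
  T → 6
  (R ⋈[h=b] T) → 6
  ρ[x/u]((R ⋈[h=b] T)) → 6
  σ[h<6](ρ[x/u]((R ⋈[h=b] T))) → 5
  σ[d>=2](σ[h<6](ρ[x/u]((R ⋈[h=b] T)))) → 3
  π[h,y,b,x](σ[d>=2](σ[h<6](ρ[x/u]((R ⋈[h=b] T))))) → 3
E2 per-node cardinality:
  R → 6
  T → 6
  (R ⋈[h=b] T) → 6
  ρ[x/u]((R ⋈[h=b] T)) → 6
  σ[d>=2](ρ[x/u]((R ⋈[h=b] T))) → 4
  σ[h<6](σ[d>=2](ρ[x/u]((R ⋈[h=b] T)))) → 3
  π[h,y,b,x](σ[h<6](σ[d>=2](ρ[x/u]((R ⋈[h=b] T))))) → 3

E1 and E2 produce the same multiset:
h | y | b | x
4 | q | 4 | p
4 | q | 4 | r
4 | q | 4 | r

yes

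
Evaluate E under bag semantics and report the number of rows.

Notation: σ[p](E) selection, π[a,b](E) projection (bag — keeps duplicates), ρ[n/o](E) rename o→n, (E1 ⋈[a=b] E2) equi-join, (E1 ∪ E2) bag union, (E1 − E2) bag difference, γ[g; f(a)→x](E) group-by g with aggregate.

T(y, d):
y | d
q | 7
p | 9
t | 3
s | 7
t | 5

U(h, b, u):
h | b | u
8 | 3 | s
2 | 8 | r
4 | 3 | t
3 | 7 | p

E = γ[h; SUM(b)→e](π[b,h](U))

Stepwise |·|:
  U → 4
  π[b,h](U) → 4
  γ[h; SUM(b)→e](π[b,h](U)) → 4

|E| = 4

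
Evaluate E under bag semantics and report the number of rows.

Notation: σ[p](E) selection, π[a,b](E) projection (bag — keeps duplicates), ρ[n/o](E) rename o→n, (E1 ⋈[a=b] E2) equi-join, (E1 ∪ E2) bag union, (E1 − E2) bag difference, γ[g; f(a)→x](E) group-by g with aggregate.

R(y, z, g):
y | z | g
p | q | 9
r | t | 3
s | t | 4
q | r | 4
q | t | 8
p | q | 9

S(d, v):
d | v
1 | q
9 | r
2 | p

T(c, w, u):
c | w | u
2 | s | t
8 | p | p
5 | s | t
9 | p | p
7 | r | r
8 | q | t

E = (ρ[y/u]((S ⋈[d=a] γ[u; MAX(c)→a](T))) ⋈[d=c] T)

Stepwise |·|:
  S → 3
  T → 6
  γ[u; MAX(c)→a](T) → 3
  (S ⋈[d=a] γ[u; MAX(c)→a](T)) → 1
  ρ[y/u]((S ⋈[d=a] γ[u; MAX(c)→a](T))) → 1
  T → 6
  (ρ[y/u]((S ⋈[d=a] γ[u; MAX(c)→a](T))) ⋈[d=c] T) → 1

|E| = 1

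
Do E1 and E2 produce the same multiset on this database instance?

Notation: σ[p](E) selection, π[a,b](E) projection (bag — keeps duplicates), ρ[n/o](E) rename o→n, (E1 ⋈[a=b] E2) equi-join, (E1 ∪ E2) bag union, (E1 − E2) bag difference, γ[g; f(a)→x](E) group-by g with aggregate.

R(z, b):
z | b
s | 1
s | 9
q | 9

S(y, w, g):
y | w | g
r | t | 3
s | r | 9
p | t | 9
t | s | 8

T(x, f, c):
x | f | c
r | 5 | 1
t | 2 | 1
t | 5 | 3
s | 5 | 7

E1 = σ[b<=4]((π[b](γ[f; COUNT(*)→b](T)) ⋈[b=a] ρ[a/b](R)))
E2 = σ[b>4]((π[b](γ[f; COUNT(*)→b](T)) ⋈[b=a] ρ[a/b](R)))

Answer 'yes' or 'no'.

E1 subexpression sizes:
  T → 4
  γ[f; COUNT(*)→b](T) → 2
  π[b](γ[f; COUNT(*)→b](T)) → 2
  R → 3
  ρ[a/b](R) → 3
  (π[b](γ[f; COUNT(*)→b](T)) ⋈[b=a] ρ[a/b](R)) → 1
  σ[b<=4]((π[b](γ[f; COUNT(*)→b](T)) ⋈[b=a] ρ[a/b](R))) → 1
E2 subexpression sizes:
  T → 4
  γ[f; COUNT(*)→b](T) → 2
  π[b](γ[f; COUNT(*)→b](T)) → 2
  R → 3
  ρ[a/b](R) → 3
  (π[b](γ[f; COUNT(*)→b](T)) ⋈[b=a] ρ[a/b](R)) → 1
  σ[b>4]((π[b](γ[f; COUNT(*)→b](T)) ⋈[b=a] ρ[a/b](R))) → 0

E1 result:
b | z | a
1 | s | 1
E2 result:
b | z | a
(0 rows)
Witness: (1, 's', 1) appears 1× in E1 but 0× in E2.

no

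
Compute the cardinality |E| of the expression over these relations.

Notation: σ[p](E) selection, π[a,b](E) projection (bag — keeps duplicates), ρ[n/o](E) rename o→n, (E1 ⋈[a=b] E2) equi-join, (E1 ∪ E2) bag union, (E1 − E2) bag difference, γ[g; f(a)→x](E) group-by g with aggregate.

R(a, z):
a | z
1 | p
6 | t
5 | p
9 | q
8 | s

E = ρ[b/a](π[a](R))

Stepwise |·|:
  R → 5
  π[a](R) → 5
  ρ[b/a](π[a](R)) → 5

|E| = 5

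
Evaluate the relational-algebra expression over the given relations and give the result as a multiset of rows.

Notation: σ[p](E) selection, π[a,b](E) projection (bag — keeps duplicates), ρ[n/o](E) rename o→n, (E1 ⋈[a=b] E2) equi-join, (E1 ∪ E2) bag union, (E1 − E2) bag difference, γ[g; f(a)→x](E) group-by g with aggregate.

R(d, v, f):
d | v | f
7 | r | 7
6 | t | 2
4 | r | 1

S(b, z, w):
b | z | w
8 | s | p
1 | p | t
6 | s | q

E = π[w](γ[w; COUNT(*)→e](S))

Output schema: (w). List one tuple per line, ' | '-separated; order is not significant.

Row counts bottom-up:
  S → 3
  γ[w; COUNT(*)→e](S) → 3
  π[w](γ[w; COUNT(*)→e](S)) → 3

== RESULT ==
w
p
q
t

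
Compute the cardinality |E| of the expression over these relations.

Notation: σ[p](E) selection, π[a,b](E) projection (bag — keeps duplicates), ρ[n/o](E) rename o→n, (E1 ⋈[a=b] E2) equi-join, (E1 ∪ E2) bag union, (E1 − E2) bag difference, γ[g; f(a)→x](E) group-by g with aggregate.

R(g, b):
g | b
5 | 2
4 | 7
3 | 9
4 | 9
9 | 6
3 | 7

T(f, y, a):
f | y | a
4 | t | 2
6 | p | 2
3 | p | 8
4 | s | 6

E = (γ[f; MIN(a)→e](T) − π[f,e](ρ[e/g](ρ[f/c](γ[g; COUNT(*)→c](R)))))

Row counts bottom-up:
  T → 4
  γ[f; MIN(a)→e](T) → 3
  R → 6
  γ[g; COUNT(*)→c](R) → 4
  ρ[f/c](γ[g; COUNT(*)→c](R)) → 4
  ρ[e/g](ρ[f/c](γ[g; COUNT(*)→c](R))) → 4
  π[f,e](ρ[e/g](ρ[f/c](γ[g; COUNT(*)→c](R)))) → 4
  (γ[f; MIN(a)→e](T) − π[f,e](ρ[e/g](ρ[f/c](γ[g; COUNT(*)→c](R))))) → 3

|E| = 3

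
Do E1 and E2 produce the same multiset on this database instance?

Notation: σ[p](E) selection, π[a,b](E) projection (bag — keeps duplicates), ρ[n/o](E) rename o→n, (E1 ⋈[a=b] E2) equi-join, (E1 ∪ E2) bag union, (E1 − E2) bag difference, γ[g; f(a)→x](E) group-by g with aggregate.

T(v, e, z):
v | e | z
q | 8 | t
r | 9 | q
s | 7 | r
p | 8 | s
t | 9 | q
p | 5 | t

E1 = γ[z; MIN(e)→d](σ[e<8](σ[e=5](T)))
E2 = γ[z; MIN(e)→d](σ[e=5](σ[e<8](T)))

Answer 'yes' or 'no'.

E1 per-node cardinality:
  T → 6
  σ[e=5](T) → 1
  σ[e<8](σ[e=5](T)) → 1
  γ[z; MIN(e)→d](σ[e<8](σ[e=5](T))) → 1
E2 per-node cardinality:
  T → 6
  σ[e<8](T) → 2
  σ[e=5](σ[e<8](T)) → 1
  γ[z; MIN(e)→d](σ[e=5](σ[e<8](T))) → 1

E1 and E2 produce the same multiset:
z | d
t | 5

yes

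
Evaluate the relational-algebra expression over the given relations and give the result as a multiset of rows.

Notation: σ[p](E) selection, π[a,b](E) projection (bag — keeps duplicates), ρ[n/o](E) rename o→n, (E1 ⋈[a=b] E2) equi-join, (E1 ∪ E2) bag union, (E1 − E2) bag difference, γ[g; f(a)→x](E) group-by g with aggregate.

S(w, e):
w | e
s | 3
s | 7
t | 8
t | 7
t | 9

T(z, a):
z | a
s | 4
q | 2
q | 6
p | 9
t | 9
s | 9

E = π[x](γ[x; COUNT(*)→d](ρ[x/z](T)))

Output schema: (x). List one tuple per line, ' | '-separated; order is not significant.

Row counts bottom-up:
  T → 6
  ρ[x/z](T) → 6
  γ[x; COUNT(*)→d](ρ[x/z](T)) → 4
  π[x](γ[x; COUNT(*)→d](ρ[x/z](T))) → 4

== RESULT ==
x
p
q
s
t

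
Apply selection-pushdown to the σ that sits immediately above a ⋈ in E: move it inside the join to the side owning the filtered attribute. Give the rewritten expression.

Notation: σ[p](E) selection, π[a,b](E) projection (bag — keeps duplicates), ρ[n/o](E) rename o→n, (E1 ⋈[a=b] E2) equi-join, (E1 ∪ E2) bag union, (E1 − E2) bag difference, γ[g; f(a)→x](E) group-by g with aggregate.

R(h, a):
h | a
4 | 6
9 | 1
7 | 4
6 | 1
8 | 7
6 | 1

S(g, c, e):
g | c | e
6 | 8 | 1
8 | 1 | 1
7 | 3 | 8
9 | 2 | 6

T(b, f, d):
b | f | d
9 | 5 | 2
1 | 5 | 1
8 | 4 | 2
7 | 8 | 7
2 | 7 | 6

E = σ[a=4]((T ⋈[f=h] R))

σ filters on a, owned by the right side.
E' = (T ⋈[f=h] σ[a=4](R))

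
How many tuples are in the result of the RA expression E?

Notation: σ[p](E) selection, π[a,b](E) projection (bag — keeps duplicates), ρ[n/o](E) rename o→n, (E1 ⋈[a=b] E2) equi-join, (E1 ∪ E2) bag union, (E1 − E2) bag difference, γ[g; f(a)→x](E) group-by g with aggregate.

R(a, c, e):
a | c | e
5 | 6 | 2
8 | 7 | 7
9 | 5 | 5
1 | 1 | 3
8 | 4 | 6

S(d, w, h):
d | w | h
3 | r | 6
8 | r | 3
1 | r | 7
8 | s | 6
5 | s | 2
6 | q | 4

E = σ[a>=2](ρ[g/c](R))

Subexpression sizes:
  R → 5
  ρ[g/c](R) → 5
  σ[a>=2](ρ[g/c](R)) → 4

|E| = 4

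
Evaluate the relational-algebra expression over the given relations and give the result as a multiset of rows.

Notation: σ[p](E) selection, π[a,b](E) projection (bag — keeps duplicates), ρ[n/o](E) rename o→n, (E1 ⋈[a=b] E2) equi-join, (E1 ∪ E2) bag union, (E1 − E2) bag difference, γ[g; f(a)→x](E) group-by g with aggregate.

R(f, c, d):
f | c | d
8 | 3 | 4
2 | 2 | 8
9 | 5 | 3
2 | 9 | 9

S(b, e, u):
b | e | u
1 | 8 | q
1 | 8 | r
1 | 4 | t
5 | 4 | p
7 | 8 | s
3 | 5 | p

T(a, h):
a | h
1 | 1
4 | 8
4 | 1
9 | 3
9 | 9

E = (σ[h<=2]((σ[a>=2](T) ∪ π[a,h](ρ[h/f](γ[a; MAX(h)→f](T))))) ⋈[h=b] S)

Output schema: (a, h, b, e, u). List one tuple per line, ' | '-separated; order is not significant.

Row counts bottom-up:
  T → 5
  σ[a>=2](T) → 4
  T → 5
  γ[a; MAX(h)→f](T) → 3
  ρ[h/f](γ[a; MAX(h)→f](T)) → 3
  π[a,h](ρ[h/f](γ[a; MAX(h)→f](T))) → 3
  (σ[a>=2](T) ∪ π[a,h](ρ[h/f](γ[a; MAX(h)→f](T)))) → 7
  σ[h<=2]((σ[a>=2](T) ∪ π[a,h](ρ[h/f](γ[a; MAX(h)→f](T))))) → 2
  S → 6
  (σ[h<=2]((σ[a>=2](T) ∪ π[a,h](ρ[h/f](γ[a; MAX(h)→f](T))))) ⋈[h=b] S) → 6

== RESULT ==
a | h | b | e | u
1 | 1 | 1 | 4 | t
1 | 1 | 1 | 8 | q
1 | 1 | 1 | 8 | r
4 | 1 | 1 | 4 | t
4 | 1 | 1 | 8 | q
4 | 1 | 1 | 8 | r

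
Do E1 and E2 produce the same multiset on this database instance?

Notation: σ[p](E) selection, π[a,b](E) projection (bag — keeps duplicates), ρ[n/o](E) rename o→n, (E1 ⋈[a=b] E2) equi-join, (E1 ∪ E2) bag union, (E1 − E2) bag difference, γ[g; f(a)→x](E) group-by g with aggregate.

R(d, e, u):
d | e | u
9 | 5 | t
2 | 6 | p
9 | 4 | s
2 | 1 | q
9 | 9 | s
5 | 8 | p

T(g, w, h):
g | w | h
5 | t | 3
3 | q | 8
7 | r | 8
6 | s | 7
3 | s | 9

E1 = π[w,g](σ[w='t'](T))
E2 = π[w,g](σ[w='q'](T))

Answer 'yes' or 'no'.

E1 per-node cardinality:
  T → 5
  σ[w='t'](T) → 1
  π[w,g](σ[w='t'](T)) → 1
E2 per-node cardinality:
  T → 5
  σ[w='q'](T) → 1
  π[w,g](σ[w='q'](T)) → 1

E1 result:
w | g
t | 5
E2 result:
w | g
q | 3
Witness: ('q', 3) appears 0× in E1 but 1× in E2.

no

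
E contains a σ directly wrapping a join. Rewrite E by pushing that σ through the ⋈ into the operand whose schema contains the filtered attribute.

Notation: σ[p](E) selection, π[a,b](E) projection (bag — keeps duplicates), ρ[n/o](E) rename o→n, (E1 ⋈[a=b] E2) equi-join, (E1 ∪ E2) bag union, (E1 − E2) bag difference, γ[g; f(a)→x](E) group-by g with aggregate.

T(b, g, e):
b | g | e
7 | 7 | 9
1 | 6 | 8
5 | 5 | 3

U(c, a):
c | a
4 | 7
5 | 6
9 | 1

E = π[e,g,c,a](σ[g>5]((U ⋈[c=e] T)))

σ filters on g, owned by the right side.
E' = π[e,g,c,a]((U ⋈[c=e] σ[g>5](T)))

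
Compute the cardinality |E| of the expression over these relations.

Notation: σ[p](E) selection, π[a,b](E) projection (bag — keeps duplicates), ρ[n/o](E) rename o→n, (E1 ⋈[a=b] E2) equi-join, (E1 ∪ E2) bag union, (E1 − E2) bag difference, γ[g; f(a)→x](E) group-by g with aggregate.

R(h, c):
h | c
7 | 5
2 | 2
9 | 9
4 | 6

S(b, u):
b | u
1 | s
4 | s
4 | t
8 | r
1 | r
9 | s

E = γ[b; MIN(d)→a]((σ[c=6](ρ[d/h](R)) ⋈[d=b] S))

Row counts bottom-up:
  R → 4
  ρ[d/h](R) → 4
  σ[c=6](ρ[d/h](R)) → 1
  S → 6
  (σ[c=6](ρ[d/h](R)) ⋈[d=b] S) → 2
  γ[b; MIN(d)→a]((σ[c=6](ρ[d/h](R)) ⋈[d=b] S)) → 1

|E| = 1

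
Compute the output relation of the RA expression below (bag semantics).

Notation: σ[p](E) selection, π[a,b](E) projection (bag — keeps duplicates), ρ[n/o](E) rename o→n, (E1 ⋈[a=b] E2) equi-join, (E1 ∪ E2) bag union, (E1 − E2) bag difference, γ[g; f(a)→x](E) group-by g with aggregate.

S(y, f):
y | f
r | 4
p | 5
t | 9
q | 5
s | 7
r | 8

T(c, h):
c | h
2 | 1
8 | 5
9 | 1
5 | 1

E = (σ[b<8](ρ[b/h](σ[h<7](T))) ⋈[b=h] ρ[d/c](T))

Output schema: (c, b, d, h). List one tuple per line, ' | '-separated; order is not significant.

Subexpression sizes:
  T → 4
  σ[h<7](T) → 4
  ρ[b/h](σ[h<7](T)) → 4
  σ[b<8](ρ[b/h](σ[h<7](T))) → 4
  T → 4
  ρ[d/c](T) → 4
  (σ[b<8](ρ[b/h](σ[h<7](T))) ⋈[b=h] ρ[d/c](T)) → 10

== RESULT ==
c | b | d | h
2 | 1 | 2 | 1
2 | 1 | 5 | 1
2 | 1 | 9 | 1
5 | 1 | 2 | 1
5 | 1 | 5 | 1
5 | 1 | 9 | 1
8 | 5 | 8 | 5
9 | 1 | 2 | 1
9 | 1 | 5 | 1
9 | 1 | 9 | 1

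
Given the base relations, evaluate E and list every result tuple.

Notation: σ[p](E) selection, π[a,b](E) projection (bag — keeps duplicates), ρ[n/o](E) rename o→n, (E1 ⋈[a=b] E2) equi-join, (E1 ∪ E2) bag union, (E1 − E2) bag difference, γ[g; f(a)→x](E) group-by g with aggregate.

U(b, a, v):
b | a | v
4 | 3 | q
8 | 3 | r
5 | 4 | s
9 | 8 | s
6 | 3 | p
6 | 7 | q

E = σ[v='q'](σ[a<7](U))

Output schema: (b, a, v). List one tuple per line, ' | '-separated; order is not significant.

Stepwise |·|:
  U → 6
  σ[a<7](U) → 4
  σ[v='q'](σ[a<7](U)) → 1

== RESULT ==
b | a | v
4 | 3 | q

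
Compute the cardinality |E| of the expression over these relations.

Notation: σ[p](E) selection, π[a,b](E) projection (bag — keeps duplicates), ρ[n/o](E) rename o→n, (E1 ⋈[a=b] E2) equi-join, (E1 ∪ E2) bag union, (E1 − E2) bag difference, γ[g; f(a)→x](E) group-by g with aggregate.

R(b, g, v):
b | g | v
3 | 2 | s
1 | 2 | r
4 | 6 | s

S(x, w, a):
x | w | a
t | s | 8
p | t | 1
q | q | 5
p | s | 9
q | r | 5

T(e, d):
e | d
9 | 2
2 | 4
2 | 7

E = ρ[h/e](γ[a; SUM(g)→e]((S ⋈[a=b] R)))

Stepwise |·|:
  S → 5
  R → 3
  (S ⋈[a=b] R) → 1
  γ[a; SUM(g)→e]((S ⋈[a=b] R)) → 1
  ρ[h/e](γ[a; SUM(g)→e]((S ⋈[a=b] R))) → 1

|E| = 1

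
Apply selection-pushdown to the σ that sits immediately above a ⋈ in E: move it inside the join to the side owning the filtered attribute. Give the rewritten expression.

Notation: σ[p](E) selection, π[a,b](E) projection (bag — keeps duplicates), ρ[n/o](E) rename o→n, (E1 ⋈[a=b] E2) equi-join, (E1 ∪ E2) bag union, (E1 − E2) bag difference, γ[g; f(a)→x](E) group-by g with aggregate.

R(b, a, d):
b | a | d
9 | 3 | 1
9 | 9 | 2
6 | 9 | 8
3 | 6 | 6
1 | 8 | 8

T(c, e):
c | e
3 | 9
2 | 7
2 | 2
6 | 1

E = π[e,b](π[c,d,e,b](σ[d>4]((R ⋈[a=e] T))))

σ filters on d, owned by the left side.
E' = π[e,b](π[c,d,e,b]((σ[d>4](R) ⋈[a=e] T)))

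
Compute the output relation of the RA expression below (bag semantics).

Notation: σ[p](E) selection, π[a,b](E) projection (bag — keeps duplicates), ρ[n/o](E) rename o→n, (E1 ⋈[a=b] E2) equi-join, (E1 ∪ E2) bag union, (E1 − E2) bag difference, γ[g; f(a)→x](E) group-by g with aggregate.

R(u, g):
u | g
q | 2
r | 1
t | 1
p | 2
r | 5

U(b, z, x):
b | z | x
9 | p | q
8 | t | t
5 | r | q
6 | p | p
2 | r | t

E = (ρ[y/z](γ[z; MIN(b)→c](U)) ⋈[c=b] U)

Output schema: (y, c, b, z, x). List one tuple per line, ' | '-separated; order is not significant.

Row counts bottom-up:
  U → 5
  γ[z; MIN(b)→c](U) → 3
  ρ[y/z](γ[z; MIN(b)→c](U)) → 3
  U → 5
  (ρ[y/z](γ[z; MIN(b)→c](U)) ⋈[c=b] U) → 3

== RESULT ==
y | c | b | z | x
p | 6 | 6 | p | p
r | 2 | 2 | r | t
t | 8 | 8 | t | t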